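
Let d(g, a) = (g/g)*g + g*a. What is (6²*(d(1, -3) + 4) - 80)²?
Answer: 64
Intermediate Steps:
d(g, a) = g + a*g (d(g, a) = 1*g + a*g = g + a*g)
(6²*(d(1, -3) + 4) - 80)² = (6²*(1*(1 - 3) + 4) - 80)² = (36*(1*(-2) + 4) - 80)² = (36*(-2 + 4) - 80)² = (36*2 - 80)² = (72 - 80)² = (-8)² = 64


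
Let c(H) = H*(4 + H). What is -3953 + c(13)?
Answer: -3732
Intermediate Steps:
-3953 + c(13) = -3953 + 13*(4 + 13) = -3953 + 13*17 = -3953 + 221 = -3732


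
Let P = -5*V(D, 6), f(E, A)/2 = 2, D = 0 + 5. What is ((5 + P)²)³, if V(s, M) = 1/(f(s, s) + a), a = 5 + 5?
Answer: 75418890625/7529536 ≈ 10016.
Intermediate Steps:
a = 10
D = 5
f(E, A) = 4 (f(E, A) = 2*2 = 4)
V(s, M) = 1/14 (V(s, M) = 1/(4 + 10) = 1/14)
P = -5/14 (P = -5*1/14 = -5/14 ≈ -0.35714)
((5 + P)²)³ = ((5 - 5/14)²)³ = ((65/14)²)³ = (4225/196)³ = 75418890625/7529536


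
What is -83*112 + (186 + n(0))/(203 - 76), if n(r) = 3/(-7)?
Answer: -8262845/889 ≈ -9294.5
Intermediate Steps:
n(r) = -3/7 (n(r) = 3*(-⅐) = -3/7)
-83*112 + (186 + n(0))/(203 - 76) = -83*112 + (186 - 3/7)/(203 - 76) = -9296 + (1299/7)/127 = -9296 + (1299/7)*(1/127) = -9296 + 1299/889 = -8262845/889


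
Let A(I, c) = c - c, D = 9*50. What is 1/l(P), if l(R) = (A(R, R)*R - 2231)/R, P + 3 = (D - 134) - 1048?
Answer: 735/2231 ≈ 0.32945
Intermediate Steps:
D = 450
A(I, c) = 0
P = -735 (P = -3 + ((450 - 134) - 1048) = -3 + (316 - 1048) = -3 - 732 = -735)
l(R) = -2231/R (l(R) = (0*R - 2231)/R = (0 - 2231)/R = -2231/R)
1/l(P) = 1/(-2231/(-735)) = 1/(-2231*(-1/735)) = 1/(2231/735) = 735/2231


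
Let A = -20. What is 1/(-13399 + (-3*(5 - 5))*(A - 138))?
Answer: -1/13399 ≈ -7.4632e-5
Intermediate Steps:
1/(-13399 + (-3*(5 - 5))*(A - 138)) = 1/(-13399 + (-3*(5 - 5))*(-20 - 138)) = 1/(-13399 - 3*0*(-158)) = 1/(-13399 + 0*(-158)) = 1/(-13399 + 0) = 1/(-13399) = -1/13399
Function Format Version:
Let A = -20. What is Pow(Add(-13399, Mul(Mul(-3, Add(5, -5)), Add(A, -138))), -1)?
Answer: Rational(-1, 13399) ≈ -7.4632e-5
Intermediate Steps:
Pow(Add(-13399, Mul(Mul(-3, Add(5, -5)), Add(A, -138))), -1) = Pow(Add(-13399, Mul(Mul(-3, Add(5, -5)), Add(-20, -138))), -1) = Pow(Add(-13399, Mul(Mul(-3, 0), -158)), -1) = Pow(Add(-13399, Mul(0, -158)), -1) = Pow(Add(-13399, 0), -1) = Pow(-13399, -1) = Rational(-1, 13399)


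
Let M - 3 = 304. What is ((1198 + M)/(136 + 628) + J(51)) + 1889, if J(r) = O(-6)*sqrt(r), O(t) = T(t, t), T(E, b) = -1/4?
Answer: 1444701/764 - sqrt(51)/4 ≈ 1889.2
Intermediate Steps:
M = 307 (M = 3 + 304 = 307)
T(E, b) = -1/4 (T(E, b) = -1*1/4 = -1/4)
O(t) = -1/4
J(r) = -sqrt(r)/4
((1198 + M)/(136 + 628) + J(51)) + 1889 = ((1198 + 307)/(136 + 628) - sqrt(51)/4) + 1889 = (1505/764 - sqrt(51)/4) + 1889 = 1444701/764 - sqrt(51)/4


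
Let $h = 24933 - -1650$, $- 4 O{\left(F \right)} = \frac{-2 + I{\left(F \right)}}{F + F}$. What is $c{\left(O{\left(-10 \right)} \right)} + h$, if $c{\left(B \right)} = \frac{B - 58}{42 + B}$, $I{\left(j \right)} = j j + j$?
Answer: $\frac{11456704}{431} \approx 26582.0$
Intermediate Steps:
$I{\left(j \right)} = j + j^{2}$ ($I{\left(j \right)} = j^{2} + j = j + j^{2}$)
$O{\left(F \right)} = - \frac{-2 + F \left(1 + F\right)}{8 F}$ ($O{\left(F \right)} = - \frac{\left(-2 + F \left(1 + F\right)\right) \frac{1}{F + F}}{4} = - \frac{\left(-2 + F \left(1 + F\right)\right) \frac{1}{2 F}}{4} = - \frac{\frac{1}{2} \frac{1}{F} \left(-2 + F \left(1 + F\right)\right)}{4} = - \frac{-2 + F \left(1 + F\right)}{8 F}$)
$h = 26583$ ($h = 24933 + 1650 = 26583$)
$c{\left(B \right)} = \frac{-58 + B}{42 + B}$
$c{\left(O{\left(-10 \right)} \right)} + h = \frac{-58 + \frac{2 - - 10 \left(1 - 10\right)}{8 \left(-10\right)}}{42 + \frac{2 - - 10 \left(1 - 10\right)}{8 \left(-10\right)}} + 26583 = \frac{-58 + \frac{1}{8} \left(- \frac{1}{10}\right) \left(2 - \left(-10\right) \left(-9\right)\right)}{42 + \frac{1}{8} \left(- \frac{1}{10}\right) \left(2 - \left(-10\right) \left(-9\right)\right)} + 26583 = \frac{-58 + \frac{1}{8} \left(- \frac{1}{10}\right) \left(2 - 90\right)}{42 + \frac{1}{8} \left(- \frac{1}{10}\right) \left(2 - 90\right)} + 26583 = \frac{-58 + \frac{1}{8} \left(- \frac{1}{10}\right) \left(-88\right)}{42 + \frac{1}{8} \left(- \frac{1}{10}\right) \left(-88\right)} + 26583 = \frac{-58 + \frac{11}{10}}{42 + \frac{11}{10}} + 26583 = \frac{1}{\frac{431}{10}} \left(- \frac{569}{10}\right) + 26583 = \frac{10}{431} \left(- \frac{569}{10}\right) + 26583 = - \frac{569}{431} + 26583 = \frac{11456704}{431}$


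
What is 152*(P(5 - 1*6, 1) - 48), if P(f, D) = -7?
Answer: -8360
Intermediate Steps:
152*(P(5 - 1*6, 1) - 48) = 152*(-7 - 48) = 152*(-55) = -8360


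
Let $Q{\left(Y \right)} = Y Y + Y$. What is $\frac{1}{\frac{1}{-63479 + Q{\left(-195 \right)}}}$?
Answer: $-25649$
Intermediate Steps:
$Q{\left(Y \right)} = Y + Y^{2}$ ($Q{\left(Y \right)} = Y^{2} + Y = Y + Y^{2}$)
$\frac{1}{\frac{1}{-63479 + Q{\left(-195 \right)}}} = \frac{1}{\frac{1}{-63479 - 195 \left(1 - 195\right)}} = \frac{1}{\frac{1}{-63479 - -37830}} = \frac{1}{\frac{1}{-63479 + 37830}} = \frac{1}{\frac{1}{-25649}} = \frac{1}{- \frac{1}{25649}} = -25649$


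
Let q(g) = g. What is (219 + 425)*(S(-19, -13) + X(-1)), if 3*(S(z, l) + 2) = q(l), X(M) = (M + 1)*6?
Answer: -12236/3 ≈ -4078.7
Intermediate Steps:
X(M) = 6 + 6*M (X(M) = (1 + M)*6 = 6 + 6*M)
S(z, l) = -2 + l/3
(219 + 425)*(S(-19, -13) + X(-1)) = (219 + 425)*((-2 + (⅓)*(-13)) + (6 + 6*(-1))) = 644*((-2 - 13/3) + (6 - 6)) = 644*(-19/3 + 0) = 644*(-19/3) = -12236/3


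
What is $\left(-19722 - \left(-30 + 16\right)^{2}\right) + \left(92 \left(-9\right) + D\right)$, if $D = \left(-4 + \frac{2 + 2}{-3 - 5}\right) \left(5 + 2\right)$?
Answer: $- \frac{41555}{2} \approx -20778.0$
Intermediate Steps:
$D = - \frac{63}{2}$ ($D = \left(-4 + \frac{4}{-8}\right) 7 = \left(-4 + 4 \left(- \frac{1}{8}\right)\right) 7 = \left(-4 - \frac{1}{2}\right) 7 = \left(- \frac{9}{2}\right) 7 = - \frac{63}{2} \approx -31.5$)
$\left(-19722 - \left(-30 + 16\right)^{2}\right) + \left(92 \left(-9\right) + D\right) = \left(-19722 - \left(-30 + 16\right)^{2}\right) + \left(92 \left(-9\right) - \frac{63}{2}\right) = \left(-19722 - \left(-14\right)^{2}\right) - \frac{1719}{2} = \left(-19722 - 196\right) - \frac{1719}{2} = -19918 - \frac{1719}{2} = - \frac{41555}{2}$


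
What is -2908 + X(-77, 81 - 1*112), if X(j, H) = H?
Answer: -2939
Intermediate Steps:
-2908 + X(-77, 81 - 1*112) = -2908 + (81 - 1*112) = -2908 + (81 - 112) = -2908 - 31 = -2939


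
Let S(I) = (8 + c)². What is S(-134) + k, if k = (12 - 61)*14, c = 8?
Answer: -430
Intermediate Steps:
k = -686 (k = -49*14 = -686)
S(I) = 256 (S(I) = (8 + 8)² = 16² = 256)
S(-134) + k = 256 - 686 = -430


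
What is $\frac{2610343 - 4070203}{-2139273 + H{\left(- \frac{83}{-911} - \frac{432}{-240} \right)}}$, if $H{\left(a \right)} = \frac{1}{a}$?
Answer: $\frac{12575234040}{18427693067} \approx 0.68241$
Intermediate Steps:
$\frac{2610343 - 4070203}{-2139273 + H{\left(- \frac{83}{-911} - \frac{432}{-240} \right)}} = \frac{2610343 - 4070203}{-2139273 + \frac{1}{- \frac{83}{-911} - \frac{432}{-240}}} = - \frac{1459860}{-2139273 + \frac{1}{\left(-83\right) \left(- \frac{1}{911}\right) - - \frac{9}{5}}} = - \frac{1459860}{-2139273 + \frac{1}{\frac{83}{911} + \frac{9}{5}}} = - \frac{1459860}{-2139273 + \frac{1}{\frac{8614}{4555}}} = - \frac{1459860}{-2139273 + \frac{4555}{8614}} = - \frac{1459860}{- \frac{18427693067}{8614}} = \left(-1459860\right) \left(- \frac{8614}{18427693067}\right) = \frac{12575234040}{18427693067}$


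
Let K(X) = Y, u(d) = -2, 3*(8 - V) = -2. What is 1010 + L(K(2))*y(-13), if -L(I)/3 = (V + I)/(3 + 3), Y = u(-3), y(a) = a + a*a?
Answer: 490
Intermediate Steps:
V = 26/3 (V = 8 - ⅓*(-2) = 8 + ⅔ = 26/3 ≈ 8.6667)
y(a) = a + a²
Y = -2
K(X) = -2
L(I) = -13/3 - I/2 (L(I) = -3*(26/3 + I)/(3 + 3) = -3*(26/3 + I)/6 = -3*(13/9 + I/6) = -13/3 - I/2)
1010 + L(K(2))*y(-13) = 1010 + (-13/3 - ½*(-2))*(-13*(1 - 13)) = 1010 + (-13/3 + 1)*(-13*(-12)) = 1010 - 10/3*156 = 1010 - 520 = 490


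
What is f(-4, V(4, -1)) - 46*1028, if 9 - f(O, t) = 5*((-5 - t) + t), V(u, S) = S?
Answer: -47254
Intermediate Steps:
f(O, t) = 34 (f(O, t) = 9 - 5*((-5 - t) + t) = 9 - 5*(-5) = 9 - 1*(-25) = 9 + 25 = 34)
f(-4, V(4, -1)) - 46*1028 = 34 - 46*1028 = 34 - 47288 = -47254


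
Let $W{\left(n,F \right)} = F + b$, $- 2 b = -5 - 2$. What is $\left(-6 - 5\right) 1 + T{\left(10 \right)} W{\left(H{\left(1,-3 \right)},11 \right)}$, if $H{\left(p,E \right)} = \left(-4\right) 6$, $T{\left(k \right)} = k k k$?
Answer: $14489$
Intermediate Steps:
$b = \frac{7}{2}$ ($b = - \frac{-5 - 2}{2} = \left(- \frac{1}{2}\right) \left(-7\right) = \frac{7}{2} \approx 3.5$)
$T{\left(k \right)} = k^{3}$ ($T{\left(k \right)} = k^{2} k = k^{3}$)
$H{\left(p,E \right)} = -24$
$W{\left(n,F \right)} = \frac{7}{2} + F$ ($W{\left(n,F \right)} = F + \frac{7}{2} = \frac{7}{2} + F$)
$\left(-6 - 5\right) 1 + T{\left(10 \right)} W{\left(H{\left(1,-3 \right)},11 \right)} = \left(-6 - 5\right) 1 + 10^{3} \left(\frac{7}{2} + 11\right) = \left(-11\right) 1 + 1000 \cdot \frac{29}{2} = -11 + 14500 = 14489$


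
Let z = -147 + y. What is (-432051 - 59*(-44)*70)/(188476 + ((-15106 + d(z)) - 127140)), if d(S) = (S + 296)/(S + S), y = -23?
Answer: -42556270/7859037 ≈ -5.4149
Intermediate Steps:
z = -170 (z = -147 - 23 = -170)
d(S) = (296 + S)/(2*S) (d(S) = (296 + S)/((2*S)) = (296 + S)*(1/(2*S)) = (296 + S)/(2*S))
(-432051 - 59*(-44)*70)/(188476 + ((-15106 + d(z)) - 127140)) = (-432051 - 59*(-44)*70)/(188476 + ((-15106 + (1/2)*(296 - 170)/(-170)) - 127140)) = (-432051 + 2596*70)/(188476 + ((-15106 + (1/2)*(-1/170)*126) - 127140)) = (-432051 + 181720)/(188476 + ((-15106 - 63/170) - 127140)) = -250331/(188476 + (-2568083/170 - 127140)) = -250331/(188476 - 24181883/170) = -250331/7859037/170 = -250331*170/7859037 = -42556270/7859037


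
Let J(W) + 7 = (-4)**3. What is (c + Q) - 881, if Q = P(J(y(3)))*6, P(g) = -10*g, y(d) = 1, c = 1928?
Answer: 5307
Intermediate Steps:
J(W) = -71 (J(W) = -7 + (-4)**3 = -7 - 64 = -71)
Q = 4260 (Q = -10*(-71)*6 = 710*6 = 4260)
(c + Q) - 881 = (1928 + 4260) - 881 = 6188 - 881 = 5307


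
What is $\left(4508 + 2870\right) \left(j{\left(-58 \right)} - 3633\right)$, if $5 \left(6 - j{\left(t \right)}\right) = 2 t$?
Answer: $- \frac{132944182}{5} \approx -2.6589 \cdot 10^{7}$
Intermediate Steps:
$j{\left(t \right)} = 6 - \frac{2 t}{5}$
$\left(4508 + 2870\right) \left(j{\left(-58 \right)} - 3633\right) = \left(4508 + 2870\right) \left(\left(6 - - \frac{116}{5}\right) - 3633\right) = 7378 \left(\left(6 + \frac{116}{5}\right) - 3633\right) = 7378 \left(\frac{146}{5} - 3633\right) = 7378 \left(- \frac{18019}{5}\right) = - \frac{132944182}{5}$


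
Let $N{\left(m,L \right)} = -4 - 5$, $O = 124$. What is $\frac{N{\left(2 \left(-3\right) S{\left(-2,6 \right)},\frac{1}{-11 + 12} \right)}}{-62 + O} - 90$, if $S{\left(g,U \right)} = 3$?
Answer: $- \frac{5589}{62} \approx -90.145$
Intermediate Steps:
$N{\left(m,L \right)} = -9$ ($N{\left(m,L \right)} = -4 - 5 = -9$)
$\frac{N{\left(2 \left(-3\right) S{\left(-2,6 \right)},\frac{1}{-11 + 12} \right)}}{-62 + O} - 90 = - \frac{9}{-62 + 124} - 90 = - \frac{9}{62} - 90 = - \frac{5589}{62}$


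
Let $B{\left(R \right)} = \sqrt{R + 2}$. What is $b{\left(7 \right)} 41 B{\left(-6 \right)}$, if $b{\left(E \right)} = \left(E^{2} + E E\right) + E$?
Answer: $8610 i \approx 8610.0 i$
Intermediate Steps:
$b{\left(E \right)} = E + 2 E^{2}$ ($b{\left(E \right)} = \left(E^{2} + E^{2}\right) + E = 2 E^{2} + E = E + 2 E^{2}$)
$B{\left(R \right)} = \sqrt{2 + R}$
$b{\left(7 \right)} 41 B{\left(-6 \right)} = 7 \left(1 + 2 \cdot 7\right) 41 \sqrt{2 - 6} = 7 \left(1 + 14\right) 41 \sqrt{-4} = 7 \cdot 15 \cdot 41 \cdot 2 i = 105 \cdot 41 \cdot 2 i = 4305 \cdot 2 i = 8610 i$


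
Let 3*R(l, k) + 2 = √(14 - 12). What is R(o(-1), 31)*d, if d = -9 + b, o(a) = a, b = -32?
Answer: 82/3 - 41*√2/3 ≈ 8.0058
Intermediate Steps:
R(l, k) = -⅔ + √2/3 (R(l, k) = -⅔ + √(14 - 12)/3 = -⅔ + √2/3)
d = -41 (d = -9 - 32 = -41)
R(o(-1), 31)*d = (-⅔ + √2/3)*(-41) = 82/3 - 41*√2/3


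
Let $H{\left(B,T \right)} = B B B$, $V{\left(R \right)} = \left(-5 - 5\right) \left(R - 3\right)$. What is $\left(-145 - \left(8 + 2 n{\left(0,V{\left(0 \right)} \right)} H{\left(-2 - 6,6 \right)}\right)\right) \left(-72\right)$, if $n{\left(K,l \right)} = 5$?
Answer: $-357624$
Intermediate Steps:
$V{\left(R \right)} = 30 - 10 R$ ($V{\left(R \right)} = - 10 \left(-3 + R\right) = 30 - 10 R$)
$H{\left(B,T \right)} = B^{3}$ ($H{\left(B,T \right)} = B^{2} B = B^{3}$)
$\left(-145 - \left(8 + 2 n{\left(0,V{\left(0 \right)} \right)} H{\left(-2 - 6,6 \right)}\right)\right) \left(-72\right) = \left(-145 - \left(8 + 2 \cdot 5 \left(-2 - 6\right)^{3}\right)\right) \left(-72\right) = \left(-145 - \left(8 + 10 \left(-2 - 6\right)^{3}\right)\right) \left(-72\right) = \left(-145 - \left(8 + 10 \left(-8\right)^{3}\right)\right) \left(-72\right) = \left(-145 - \left(8 + 10 \left(-512\right)\right)\right) \left(-72\right) = \left(-145 - -5112\right) \left(-72\right) = \left(-145 + \left(-8 + 5120\right)\right) \left(-72\right) = \left(-145 + 5112\right) \left(-72\right) = 4967 \left(-72\right) = -357624$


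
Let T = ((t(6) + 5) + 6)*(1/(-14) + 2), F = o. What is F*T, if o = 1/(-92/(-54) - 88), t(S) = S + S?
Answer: -16767/32620 ≈ -0.51401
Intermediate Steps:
t(S) = 2*S
o = -27/2330 (o = 1/(-92*(-1/54) - 88) = 1/(46/27 - 88) = 1/(-2330/27) = -27/2330 ≈ -0.011588)
F = -27/2330 ≈ -0.011588
T = 621/14 (T = ((2*6 + 5) + 6)*(1/(-14) + 2) = ((12 + 5) + 6)*(1*(-1/14) + 2) = (17 + 6)*(-1/14 + 2) = 23*(27/14) = 621/14 ≈ 44.357)
F*T = -27/2330*621/14 = -16767/32620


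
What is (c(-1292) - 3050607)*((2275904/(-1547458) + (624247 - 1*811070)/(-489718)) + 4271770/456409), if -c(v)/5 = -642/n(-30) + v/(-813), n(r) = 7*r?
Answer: -4138433980060474555166199652/164031205650234818203 ≈ -2.5230e+7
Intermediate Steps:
c(v) = -107/7 + 5*v/813 (c(v) = -5*(-642/(7*(-30)) + v/(-813)) = -5*(-642/(-210) + v*(-1/813)) = -5*(-642*(-1/210) - v/813) = -5*(107/35 - v/813) = -107/7 + 5*v/813)
(c(-1292) - 3050607)*((2275904/(-1547458) + (624247 - 1*811070)/(-489718)) + 4271770/456409) = ((-107/7 + (5/813)*(-1292)) - 3050607)*((2275904/(-1547458) + (624247 - 1*811070)/(-489718)) + 4271770/456409) = ((-107/7 - 6460/813) - 3050607)*((2275904*(-1/1547458) + (624247 - 811070)*(-1/489718)) + 4271770*(1/456409)) = (-132211/5691 - 3050607)*((-1137952/773729 - 186823*(-1/489718)) + 4271770/456409) = -17361136648*((-1137952/773729 + 186823/489718) + 4271770/456409)/5691 = -17361136648*(-412725204569/378909018422 + 4271770/456409)/5691 = -17361136648/5691*1430240679732414219/172937486188966598 = -4138433980060474555166199652/164031205650234818203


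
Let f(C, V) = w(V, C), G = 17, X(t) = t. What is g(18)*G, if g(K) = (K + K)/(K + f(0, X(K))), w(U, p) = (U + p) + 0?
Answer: 17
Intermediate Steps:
w(U, p) = U + p
f(C, V) = C + V (f(C, V) = V + C = C + V)
g(K) = 1 (g(K) = (K + K)/(K + (0 + K)) = (2*K)/(K + K) = (2*K)/((2*K)) = (2*K)*(1/(2*K)) = 1)
g(18)*G = 1*17 = 17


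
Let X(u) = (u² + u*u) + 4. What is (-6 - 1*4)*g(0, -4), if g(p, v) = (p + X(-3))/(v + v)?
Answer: 55/2 ≈ 27.500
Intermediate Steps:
X(u) = 4 + 2*u² (X(u) = (u² + u²) + 4 = 2*u² + 4 = 4 + 2*u²)
g(p, v) = (22 + p)/(2*v) (g(p, v) = (p + (4 + 2*(-3)²))/(v + v) = (p + (4 + 2*9))/((2*v)) = (p + (4 + 18))*(1/(2*v)) = (p + 22)*(1/(2*v)) = (22 + p)*(1/(2*v)) = (22 + p)/(2*v))
(-6 - 1*4)*g(0, -4) = (-6 - 1*4)*((½)*(22 + 0)/(-4)) = (-6 - 4)*((½)*(-¼)*22) = -10*(-11/4) = 55/2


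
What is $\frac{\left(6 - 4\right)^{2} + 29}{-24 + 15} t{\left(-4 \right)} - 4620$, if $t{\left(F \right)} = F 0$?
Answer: $-4620$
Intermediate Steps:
$t{\left(F \right)} = 0$
$\frac{\left(6 - 4\right)^{2} + 29}{-24 + 15} t{\left(-4 \right)} - 4620 = \frac{\left(6 - 4\right)^{2} + 29}{-24 + 15} \cdot 0 - 4620 = \frac{2^{2} + 29}{-9} \cdot 0 - 4620 = \left(4 + 29\right) \left(- \frac{1}{9}\right) 0 - 4620 = 33 \left(- \frac{1}{9}\right) 0 - 4620 = \left(- \frac{11}{3}\right) 0 - 4620 = 0 - 4620 = -4620$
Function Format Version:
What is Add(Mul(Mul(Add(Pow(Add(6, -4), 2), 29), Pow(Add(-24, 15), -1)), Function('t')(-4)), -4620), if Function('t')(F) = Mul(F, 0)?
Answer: -4620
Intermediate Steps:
Function('t')(F) = 0
Add(Mul(Mul(Add(Pow(Add(6, -4), 2), 29), Pow(Add(-24, 15), -1)), Function('t')(-4)), -4620) = Add(Mul(Mul(Add(Pow(Add(6, -4), 2), 29), Pow(Add(-24, 15), -1)), 0), -4620) = Add(Mul(Mul(Add(Pow(2, 2), 29), Pow(-9, -1)), 0), -4620) = Add(Mul(Mul(Add(4, 29), Rational(-1, 9)), 0), -4620) = Add(Mul(Mul(33, Rational(-1, 9)), 0), -4620) = Add(Mul(Rational(-11, 3), 0), -4620) = Add(0, -4620) = -4620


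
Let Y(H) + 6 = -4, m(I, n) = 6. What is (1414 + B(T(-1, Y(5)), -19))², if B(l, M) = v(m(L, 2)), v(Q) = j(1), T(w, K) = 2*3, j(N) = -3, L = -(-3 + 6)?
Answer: 1990921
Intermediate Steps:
L = -3 (L = -1*3 = -3)
Y(H) = -10 (Y(H) = -6 - 4 = -10)
T(w, K) = 6
v(Q) = -3
B(l, M) = -3
(1414 + B(T(-1, Y(5)), -19))² = (1414 - 3)² = 1411² = 1990921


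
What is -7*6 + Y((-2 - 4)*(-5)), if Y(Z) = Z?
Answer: -12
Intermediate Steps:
-7*6 + Y((-2 - 4)*(-5)) = -7*6 + (-2 - 4)*(-5) = -42 - 6*(-5) = -42 + 30 = -12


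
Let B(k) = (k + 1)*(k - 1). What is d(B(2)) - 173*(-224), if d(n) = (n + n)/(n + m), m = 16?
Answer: 736294/19 ≈ 38752.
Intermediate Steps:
B(k) = (1 + k)*(-1 + k)
d(n) = 2*n/(16 + n) (d(n) = (n + n)/(n + 16) = (2*n)/(16 + n) = 2*n/(16 + n))
d(B(2)) - 173*(-224) = 2*(-1 + 2²)/(16 + (-1 + 2²)) - 173*(-224) = 2*(-1 + 4)/(16 + (-1 + 4)) + 38752 = 2*3/(16 + 3) + 38752 = 2*3/19 + 38752 = 2*3*(1/19) + 38752 = 6/19 + 38752 = 736294/19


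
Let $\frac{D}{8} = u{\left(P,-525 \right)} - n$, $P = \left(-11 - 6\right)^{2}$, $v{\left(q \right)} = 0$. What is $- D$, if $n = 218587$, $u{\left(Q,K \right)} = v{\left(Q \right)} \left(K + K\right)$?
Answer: $1748696$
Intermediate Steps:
$P = 289$ ($P = \left(-17\right)^{2} = 289$)
$u{\left(Q,K \right)} = 0$ ($u{\left(Q,K \right)} = 0 \left(K + K\right) = 0 \cdot 2 K = 0$)
$D = -1748696$ ($D = 8 \left(0 - 218587\right) = 8 \left(-218587\right) = -1748696$)
$- D = \left(-1\right) \left(-1748696\right) = 1748696$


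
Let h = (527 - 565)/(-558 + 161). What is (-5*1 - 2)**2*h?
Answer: 1862/397 ≈ 4.6902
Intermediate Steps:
h = 38/397 (h = -38/(-397) = -38*(-1/397) = 38/397 ≈ 0.095718)
(-5*1 - 2)**2*h = (-5*1 - 2)**2*(38/397) = (-5 - 2)**2*(38/397) = (-7)**2*(38/397) = 49*(38/397) = 1862/397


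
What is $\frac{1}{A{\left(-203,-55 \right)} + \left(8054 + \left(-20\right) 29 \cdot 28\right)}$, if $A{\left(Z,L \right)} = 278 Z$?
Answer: $- \frac{1}{64620} \approx -1.5475 \cdot 10^{-5}$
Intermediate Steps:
$\frac{1}{A{\left(-203,-55 \right)} + \left(8054 + \left(-20\right) 29 \cdot 28\right)} = \frac{1}{278 \left(-203\right) + \left(8054 + \left(-20\right) 29 \cdot 28\right)} = \frac{1}{-56434 + \left(8054 - 16240\right)} = \frac{1}{-56434 - 8186} = \frac{1}{-64620} = - \frac{1}{64620}$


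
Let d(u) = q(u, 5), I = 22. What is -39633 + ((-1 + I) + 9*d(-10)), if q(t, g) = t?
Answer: -39702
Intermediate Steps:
d(u) = u
-39633 + ((-1 + I) + 9*d(-10)) = -39633 + ((-1 + 22) + 9*(-10)) = -39633 + (21 - 90) = -39633 - 69 = -39702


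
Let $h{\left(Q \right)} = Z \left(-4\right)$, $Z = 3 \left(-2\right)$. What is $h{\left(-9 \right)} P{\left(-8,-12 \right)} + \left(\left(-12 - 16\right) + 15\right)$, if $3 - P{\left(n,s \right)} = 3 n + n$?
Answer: $827$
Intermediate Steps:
$Z = -6$
$P{\left(n,s \right)} = 3 - 4 n$ ($P{\left(n,s \right)} = 3 - \left(3 n + n\right) = 3 - 4 n$)
$h{\left(Q \right)} = 24$ ($h{\left(Q \right)} = \left(-6\right) \left(-4\right) = 24$)
$h{\left(-9 \right)} P{\left(-8,-12 \right)} + \left(\left(-12 - 16\right) + 15\right) = 24 \left(3 - -32\right) + \left(\left(-12 - 16\right) + 15\right) = 24 \left(3 + 32\right) + \left(-28 + 15\right) = 24 \cdot 35 - 13 = 840 - 13 = 827$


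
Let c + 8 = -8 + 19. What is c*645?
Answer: 1935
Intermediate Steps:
c = 3 (c = -8 + (-8 + 19) = -8 + 11 = 3)
c*645 = 3*645 = 1935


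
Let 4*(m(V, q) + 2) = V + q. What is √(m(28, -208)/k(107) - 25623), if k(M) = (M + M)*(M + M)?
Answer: I*√1173430955/214 ≈ 160.07*I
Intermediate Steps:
m(V, q) = -2 + V/4 + q/4 (m(V, q) = -2 + (V + q)/4 = -2 + (V/4 + q/4) = -2 + V/4 + q/4)
k(M) = 4*M² (k(M) = (2*M)*(2*M) = 4*M²)
√(m(28, -208)/k(107) - 25623) = √((-2 + (¼)*28 + (¼)*(-208))/((4*107²)) - 25623) = √((-2 + 7 - 52)/((4*11449)) - 25623) = √(-47/45796 - 25623) = √(-1173430955/45796) = I*√1173430955/214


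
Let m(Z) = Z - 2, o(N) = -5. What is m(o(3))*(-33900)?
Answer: 237300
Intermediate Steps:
m(Z) = -2 + Z
m(o(3))*(-33900) = (-2 - 5)*(-33900) = -7*(-33900) = 237300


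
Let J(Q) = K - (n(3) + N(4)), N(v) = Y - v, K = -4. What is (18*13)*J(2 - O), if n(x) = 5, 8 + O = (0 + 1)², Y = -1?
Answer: -936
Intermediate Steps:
O = -7 (O = -8 + (0 + 1)² = -8 + 1² = -8 + 1 = -7)
N(v) = -1 - v
J(Q) = -4 (J(Q) = -4 - (5 + (-1 - 1*4)) = -4 - (5 + (-1 - 4)) = -4 - (5 - 5) = -4 - 1*0 = -4 + 0 = -4)
(18*13)*J(2 - O) = (18*13)*(-4) = 234*(-4) = -936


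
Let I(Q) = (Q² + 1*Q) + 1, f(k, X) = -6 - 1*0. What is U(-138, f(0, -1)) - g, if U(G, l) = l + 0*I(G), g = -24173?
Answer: 24167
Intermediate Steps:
f(k, X) = -6 (f(k, X) = -6 + 0 = -6)
I(Q) = 1 + Q + Q² (I(Q) = (Q² + Q) + 1 = (Q + Q²) + 1 = 1 + Q + Q²)
U(G, l) = l (U(G, l) = l + 0*(1 + G + G²) = l + 0 = l)
U(-138, f(0, -1)) - g = -6 - 1*(-24173) = -6 + 24173 = 24167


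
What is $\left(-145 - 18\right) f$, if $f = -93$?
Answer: $15159$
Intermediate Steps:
$\left(-145 - 18\right) f = \left(-145 - 18\right) \left(-93\right) = \left(-163\right) \left(-93\right) = 15159$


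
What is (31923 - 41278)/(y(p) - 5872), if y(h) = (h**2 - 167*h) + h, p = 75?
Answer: 9355/12697 ≈ 0.73679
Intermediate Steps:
y(h) = h**2 - 166*h
(31923 - 41278)/(y(p) - 5872) = (31923 - 41278)/(75*(-166 + 75) - 5872) = -9355/(75*(-91) - 5872) = -9355/(-6825 - 5872) = -9355/(-12697) = -9355*(-1/12697) = 9355/12697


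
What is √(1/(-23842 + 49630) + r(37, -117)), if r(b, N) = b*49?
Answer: √301420749315/12894 ≈ 42.579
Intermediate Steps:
r(b, N) = 49*b
√(1/(-23842 + 49630) + r(37, -117)) = √(1/(-23842 + 49630) + 49*37) = √(1/25788 + 1813) = √(46753645/25788) = √301420749315/12894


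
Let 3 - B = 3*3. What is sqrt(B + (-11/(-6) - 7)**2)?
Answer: sqrt(745)/6 ≈ 4.5491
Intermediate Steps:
B = -6 (B = 3 - 3*3 = 3 - 1*9 = 3 - 9 = -6)
sqrt(B + (-11/(-6) - 7)**2) = sqrt(-6 + (-11/(-6) - 7)**2) = sqrt(-6 + (-11*(-1/6) - 7)**2) = sqrt(-6 + (11/6 - 7)**2) = sqrt(-6 + (-31/6)**2) = sqrt(-6 + 961/36) = sqrt(745/36) = sqrt(745)/6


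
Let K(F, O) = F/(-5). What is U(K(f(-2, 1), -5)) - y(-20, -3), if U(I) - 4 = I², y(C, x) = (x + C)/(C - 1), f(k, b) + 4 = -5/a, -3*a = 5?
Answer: 1546/525 ≈ 2.9448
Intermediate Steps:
a = -5/3 (a = -⅓*5 = -5/3 ≈ -1.6667)
f(k, b) = -1 (f(k, b) = -4 - 5/(-5/3) = -4 - 5*(-⅗) = -4 + 3 = -1)
K(F, O) = -F/5 (K(F, O) = F*(-⅕) = -F/5)
y(C, x) = (C + x)/(-1 + C)
U(I) = 4 + I²
U(K(f(-2, 1), -5)) - y(-20, -3) = (4 + (-⅕*(-1))²) - (-20 - 3)/(-1 - 20) = (4 + (⅕)²) - (-23)/(-21) = (4 + 1/25) - (-1)*(-23)/21 = 101/25 - 1*23/21 = 101/25 - 23/21 = 1546/525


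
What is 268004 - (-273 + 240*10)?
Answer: 265877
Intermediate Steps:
268004 - (-273 + 240*10) = 268004 - (-273 + 2400) = 268004 - 1*2127 = 268004 - 2127 = 265877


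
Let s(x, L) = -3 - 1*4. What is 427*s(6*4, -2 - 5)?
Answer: -2989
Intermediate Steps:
s(x, L) = -7 (s(x, L) = -3 - 4 = -7)
427*s(6*4, -2 - 5) = 427*(-7) = -2989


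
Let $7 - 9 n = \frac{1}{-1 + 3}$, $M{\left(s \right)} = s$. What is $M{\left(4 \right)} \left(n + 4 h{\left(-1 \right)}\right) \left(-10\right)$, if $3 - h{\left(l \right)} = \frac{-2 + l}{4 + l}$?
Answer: $- \frac{6020}{9} \approx -668.89$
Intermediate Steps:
$h{\left(l \right)} = 3 - \frac{-2 + l}{4 + l}$
$n = \frac{13}{18}$ ($n = \frac{7}{9} - \frac{1}{9 \left(-1 + 3\right)} = \frac{7}{9} - \frac{1}{9 \cdot 2} = \frac{7}{9} - \frac{1}{18} = \frac{13}{18} \approx 0.72222$)
$M{\left(4 \right)} \left(n + 4 h{\left(-1 \right)}\right) \left(-10\right) = 4 \left(\frac{13}{18} + 4 \frac{2 \left(7 - 1\right)}{4 - 1}\right) \left(-10\right) = 4 \left(\frac{13}{18} + 4 \cdot 2 \cdot \frac{1}{3} \cdot 6\right) \left(-10\right) = 4 \left(\frac{13}{18} + 4 \cdot 4\right) \left(-10\right) = 4 \left(\frac{13}{18} + 16\right) \left(-10\right) = 4 \cdot \frac{301}{18} \left(-10\right) = \frac{602}{9} \left(-10\right) = - \frac{6020}{9}$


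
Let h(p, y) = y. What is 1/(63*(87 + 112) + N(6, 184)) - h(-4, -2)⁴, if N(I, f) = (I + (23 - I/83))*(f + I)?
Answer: -23948093/1496761 ≈ -16.000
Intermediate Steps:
N(I, f) = (23 + 82*I/83)*(I + f) (N(I, f) = (I + (23 - I/83))*(I + f) = (23 + 82*I/83)*(I + f))
1/(63*(87 + 112) + N(6, 184)) - h(-4, -2)⁴ = 1/(63*(87 + 112) + (23*6 + 23*184 + (82/83)*6² + (82/83)*6*184)) - 1*(-2)⁴ = 1/(63*199 + (138 + 4232 + (82/83)*36 + 90528/83)) - 1*16 = 1/(12537 + (138 + 4232 + 2952/83 + 90528/83)) - 16 = 1/(12537 + 456190/83) - 16 = 1/(1496761/83) - 16 = 83/1496761 - 16 = -23948093/1496761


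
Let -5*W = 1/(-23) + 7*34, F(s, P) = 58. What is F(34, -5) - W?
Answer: 12143/115 ≈ 105.59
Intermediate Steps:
W = -5473/115 (W = -(1/(-23) + 7*34)/5 = -(1*(-1/23) + 238)/5 = -(-1/23 + 238)/5 = -1/5*5473/23 = -5473/115 ≈ -47.591)
F(34, -5) - W = 58 - 1*(-5473/115) = 58 + 5473/115 = 12143/115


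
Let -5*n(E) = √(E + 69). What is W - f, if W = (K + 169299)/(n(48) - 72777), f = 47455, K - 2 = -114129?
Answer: -523643812563020/11034357759 + 68965*√13/11034357759 ≈ -47456.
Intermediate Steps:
K = -114127 (K = 2 - 114129 = -114127)
n(E) = -√(69 + E)/5 (n(E) = -√(E + 69)/5 = -√(69 + E)/5)
W = 55172/(-72777 - 3*√13/5) (W = (-114127 + 169299)/(-√(69 + 48)/5 - 72777) = 55172/(-3*√13/5 - 72777) = 55172/(-72777 - 3*√13/5) ≈ -0.75807)
W - f = (-8365109675/11034357759 + 68965*√13/11034357759) - 1*47455 = (-8365109675/11034357759 + 68965*√13/11034357759) - 47455 = -523643812563020/11034357759 + 68965*√13/11034357759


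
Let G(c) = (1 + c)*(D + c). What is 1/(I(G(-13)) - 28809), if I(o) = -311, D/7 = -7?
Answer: -1/29120 ≈ -3.4341e-5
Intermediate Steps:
D = -49 (D = 7*(-7) = -49)
G(c) = (1 + c)*(-49 + c)
1/(I(G(-13)) - 28809) = 1/(-311 - 28809) = 1/(-29120) = -1/29120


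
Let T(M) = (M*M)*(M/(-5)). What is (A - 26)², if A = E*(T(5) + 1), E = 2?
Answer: 5476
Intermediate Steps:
T(M) = -M³/5 (T(M) = M²*(M*(-⅕)) = M²*(-M/5) = -M³/5)
A = -48 (A = 2*(-⅕*5³ + 1) = 2*(-⅕*125 + 1) = 2*(-25 + 1) = 2*(-24) = -48)
(A - 26)² = (-48 - 26)² = (-74)² = 5476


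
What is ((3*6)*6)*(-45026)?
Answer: -4862808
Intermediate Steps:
((3*6)*6)*(-45026) = (18*6)*(-45026) = 108*(-45026) = -4862808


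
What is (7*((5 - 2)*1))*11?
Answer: 231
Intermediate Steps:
(7*((5 - 2)*1))*11 = (7*(3*1))*11 = (7*3)*11 = 21*11 = 231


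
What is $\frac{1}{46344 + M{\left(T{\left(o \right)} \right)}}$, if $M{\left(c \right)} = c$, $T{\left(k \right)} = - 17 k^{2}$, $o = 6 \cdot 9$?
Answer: $- \frac{1}{3228} \approx -0.00030979$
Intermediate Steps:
$o = 54$
$\frac{1}{46344 + M{\left(T{\left(o \right)} \right)}} = \frac{1}{46344 - 17 \cdot 54^{2}} = \frac{1}{46344 - 49572} = \frac{1}{-3228} = - \frac{1}{3228}$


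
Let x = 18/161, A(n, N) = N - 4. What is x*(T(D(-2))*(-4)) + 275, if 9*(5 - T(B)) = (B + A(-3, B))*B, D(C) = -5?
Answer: 44475/161 ≈ 276.24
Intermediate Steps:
A(n, N) = -4 + N
T(B) = 5 - B*(-4 + 2*B)/9 (T(B) = 5 - (B + (-4 + B))*B/9 = 5 - (-4 + 2*B)*B/9 = 5 - B*(-4 + 2*B)/9)
x = 18/161 (x = 18*(1/161) = 18/161 ≈ 0.11180)
x*(T(D(-2))*(-4)) + 275 = 18*((5 - 1/9*(-5)**2 - 1/9*(-5)*(-4 - 5))*(-4))/161 + 275 = 18*((5 - 1/9*25 - 1/9*(-5)*(-9))*(-4))/161 + 275 = 18*((5 - 25/9 - 5)*(-4))/161 + 275 = 18*(-25/9*(-4))/161 + 275 = (18/161)*(100/9) + 275 = 200/161 + 275 = 44475/161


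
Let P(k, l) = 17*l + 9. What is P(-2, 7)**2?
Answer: 16384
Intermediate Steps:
P(k, l) = 9 + 17*l
P(-2, 7)**2 = (9 + 17*7)**2 = (9 + 119)**2 = 128**2 = 16384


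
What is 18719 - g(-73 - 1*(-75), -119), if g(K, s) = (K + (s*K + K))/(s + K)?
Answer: 18717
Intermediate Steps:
g(K, s) = (2*K + K*s)/(K + s) (g(K, s) = (K + (K*s + K))/(K + s) = (K + (K + K*s))/(K + s) = (2*K + K*s)/(K + s))
18719 - g(-73 - 1*(-75), -119) = 18719 - (-73 - 1*(-75))*(2 - 119)/((-73 - 1*(-75)) - 119) = 18719 - (-73 + 75)*(-117)/((-73 + 75) - 119) = 18719 - 2*(-117)/(2 - 119) = 18719 - 2*(-117)/(-117) = 18719 - 2*(-1)*(-117)/117 = 18719 - 1*2 = 18719 - 2 = 18717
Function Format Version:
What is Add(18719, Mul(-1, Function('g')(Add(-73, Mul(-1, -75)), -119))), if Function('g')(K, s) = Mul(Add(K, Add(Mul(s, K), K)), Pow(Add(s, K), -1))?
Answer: 18717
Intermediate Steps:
Function('g')(K, s) = Mul(Pow(Add(K, s), -1), Add(Mul(2, K), Mul(K, s))) (Function('g')(K, s) = Mul(Add(K, Add(Mul(K, s), K)), Pow(Add(K, s), -1)) = Mul(Add(K, Add(K, Mul(K, s))), Pow(Add(K, s), -1)) = Mul(Add(Mul(2, K), Mul(K, s)), Pow(Add(K, s), -1)) = Mul(Pow(Add(K, s), -1), Add(Mul(2, K), Mul(K, s))))
Add(18719, Mul(-1, Function('g')(Add(-73, Mul(-1, -75)), -119))) = Add(18719, Mul(-1, Mul(Add(-73, Mul(-1, -75)), Pow(Add(Add(-73, Mul(-1, -75)), -119), -1), Add(2, -119)))) = Add(18719, Mul(-1, Mul(Add(-73, 75), Pow(Add(Add(-73, 75), -119), -1), -117))) = Add(18719, Mul(-1, Mul(2, Pow(Add(2, -119), -1), -117))) = Add(18719, Mul(-1, Mul(2, Pow(-117, -1), -117))) = Add(18719, Mul(-1, Mul(2, Rational(-1, 117), -117))) = Add(18719, Mul(-1, 2)) = Add(18719, -2) = 18717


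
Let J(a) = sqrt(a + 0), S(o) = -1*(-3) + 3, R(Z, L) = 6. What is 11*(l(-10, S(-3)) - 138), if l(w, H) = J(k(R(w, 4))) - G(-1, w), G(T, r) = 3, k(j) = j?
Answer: -1551 + 11*sqrt(6) ≈ -1524.1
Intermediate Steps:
S(o) = 6 (S(o) = 3 + 3 = 6)
J(a) = sqrt(a)
l(w, H) = -3 + sqrt(6) (l(w, H) = sqrt(6) - 1*3 = sqrt(6) - 3 = -3 + sqrt(6))
11*(l(-10, S(-3)) - 138) = 11*((-3 + sqrt(6)) - 138) = 11*(-141 + sqrt(6)) = -1551 + 11*sqrt(6)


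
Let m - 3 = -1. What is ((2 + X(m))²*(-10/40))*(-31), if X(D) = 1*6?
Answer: 496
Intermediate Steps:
m = 2 (m = 3 - 1 = 2)
X(D) = 6
((2 + X(m))²*(-10/40))*(-31) = ((2 + 6)²*(-10/40))*(-31) = (8²*(-10*1/40))*(-31) = (64*(-¼))*(-31) = -16*(-31) = 496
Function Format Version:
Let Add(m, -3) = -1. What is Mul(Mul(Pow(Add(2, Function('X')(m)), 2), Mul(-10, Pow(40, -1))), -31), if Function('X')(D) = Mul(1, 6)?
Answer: 496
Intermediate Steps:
m = 2 (m = Add(3, -1) = 2)
Function('X')(D) = 6
Mul(Mul(Pow(Add(2, Function('X')(m)), 2), Mul(-10, Pow(40, -1))), -31) = Mul(Mul(Pow(Add(2, 6), 2), Mul(-10, Pow(40, -1))), -31) = Mul(Mul(Pow(8, 2), Mul(-10, Rational(1, 40))), -31) = Mul(Mul(64, Rational(-1, 4)), -31) = Mul(-16, -31) = 496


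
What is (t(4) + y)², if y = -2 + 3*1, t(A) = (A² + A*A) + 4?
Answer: 1369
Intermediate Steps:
t(A) = 4 + 2*A² (t(A) = (A² + A²) + 4 = 2*A² + 4 = 4 + 2*A²)
y = 1 (y = -2 + 3 = 1)
(t(4) + y)² = ((4 + 2*4²) + 1)² = ((4 + 2*16) + 1)² = ((4 + 32) + 1)² = (36 + 1)² = 37² = 1369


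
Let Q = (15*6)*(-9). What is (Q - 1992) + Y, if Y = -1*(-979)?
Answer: -1823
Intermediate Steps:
Y = 979
Q = -810 (Q = 90*(-9) = -810)
(Q - 1992) + Y = (-810 - 1992) + 979 = -2802 + 979 = -1823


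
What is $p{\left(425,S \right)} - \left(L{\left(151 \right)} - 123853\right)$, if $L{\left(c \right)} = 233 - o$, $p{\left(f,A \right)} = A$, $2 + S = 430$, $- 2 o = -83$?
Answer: $\frac{248179}{2} \approx 1.2409 \cdot 10^{5}$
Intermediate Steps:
$o = \frac{83}{2}$ ($o = \left(- \frac{1}{2}\right) \left(-83\right) = \frac{83}{2} \approx 41.5$)
$S = 428$ ($S = -2 + 430 = 428$)
$L{\left(c \right)} = \frac{383}{2}$ ($L{\left(c \right)} = 233 - \frac{83}{2} = \frac{383}{2}$)
$p{\left(425,S \right)} - \left(L{\left(151 \right)} - 123853\right) = 428 - \left(\frac{383}{2} - 123853\right) = 428 - - \frac{247323}{2} = 428 + \frac{247323}{2} = \frac{248179}{2}$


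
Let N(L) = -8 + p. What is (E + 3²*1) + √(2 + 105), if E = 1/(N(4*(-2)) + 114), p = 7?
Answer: 1018/113 + √107 ≈ 19.353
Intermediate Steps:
N(L) = -1 (N(L) = -8 + 7 = -1)
E = 1/113 (E = 1/(-1 + 114) = 1/113 ≈ 0.0088496)
(E + 3²*1) + √(2 + 105) = (1/113 + 3²*1) + √(2 + 105) = (1/113 + 9*1) + √107 = (1/113 + 9) + √107 = 1018/113 + √107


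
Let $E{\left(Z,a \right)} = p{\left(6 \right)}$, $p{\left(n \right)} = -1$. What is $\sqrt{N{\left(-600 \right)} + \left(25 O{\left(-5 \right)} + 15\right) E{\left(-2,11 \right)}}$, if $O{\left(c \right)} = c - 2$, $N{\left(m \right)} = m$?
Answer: $2 i \sqrt{110} \approx 20.976 i$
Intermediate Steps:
$O{\left(c \right)} = -2 + c$
$E{\left(Z,a \right)} = -1$
$\sqrt{N{\left(-600 \right)} + \left(25 O{\left(-5 \right)} + 15\right) E{\left(-2,11 \right)}} = \sqrt{-600 + \left(25 \left(-2 - 5\right) + 15\right) \left(-1\right)} = \sqrt{-600 + \left(25 \left(-7\right) + 15\right) \left(-1\right)} = \sqrt{-600 + \left(-175 + 15\right) \left(-1\right)} = \sqrt{-600 - -160} = \sqrt{-600 + 160} = \sqrt{-440} = 2 i \sqrt{110}$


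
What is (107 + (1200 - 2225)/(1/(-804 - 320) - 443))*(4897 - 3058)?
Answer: 100098482109/497933 ≈ 2.0103e+5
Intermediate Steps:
(107 + (1200 - 2225)/(1/(-804 - 320) - 443))*(4897 - 3058) = (107 - 1025/(1/(-1124) - 443))*1839 = (107 - 1025/(-1/1124 - 443))*1839 = (107 - 1025/(-497933/1124))*1839 = (107 - 1025*(-1124/497933))*1839 = (107 + 1152100/497933)*1839 = (54430931/497933)*1839 = 100098482109/497933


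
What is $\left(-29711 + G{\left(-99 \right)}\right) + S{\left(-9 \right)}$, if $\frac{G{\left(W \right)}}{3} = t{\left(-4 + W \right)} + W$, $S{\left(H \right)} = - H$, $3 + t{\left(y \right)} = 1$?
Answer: $-30005$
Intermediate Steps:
$t{\left(y \right)} = -2$ ($t{\left(y \right)} = -3 + 1 = -2$)
$G{\left(W \right)} = -6 + 3 W$ ($G{\left(W \right)} = 3 \left(-2 + W\right) = -6 + 3 W$)
$\left(-29711 + G{\left(-99 \right)}\right) + S{\left(-9 \right)} = \left(-29711 + \left(-6 + 3 \left(-99\right)\right)\right) - -9 = \left(-29711 - 303\right) + 9 = -30014 + 9 = -30005$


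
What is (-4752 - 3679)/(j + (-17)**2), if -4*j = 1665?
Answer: 33724/509 ≈ 66.255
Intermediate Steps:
j = -1665/4 (j = -1/4*1665 = -1665/4 ≈ -416.25)
(-4752 - 3679)/(j + (-17)**2) = (-4752 - 3679)/(-1665/4 + (-17)**2) = -8431/(-1665/4 + 289) = -8431/(-509/4) = -8431*(-4/509) = 33724/509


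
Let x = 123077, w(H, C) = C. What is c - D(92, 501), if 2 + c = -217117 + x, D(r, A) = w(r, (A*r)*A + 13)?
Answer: -23186147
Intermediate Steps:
D(r, A) = 13 + r*A**2 (D(r, A) = (A*r)*A + 13 = r*A**2 + 13 = 13 + r*A**2)
c = -94042 (c = -2 + (-217117 + 123077) = -2 - 94040 = -94042)
c - D(92, 501) = -94042 - (13 + 92*501**2) = -94042 - (13 + 92*251001) = -94042 - (13 + 23092092) = -94042 - 1*23092105 = -94042 - 23092105 = -23186147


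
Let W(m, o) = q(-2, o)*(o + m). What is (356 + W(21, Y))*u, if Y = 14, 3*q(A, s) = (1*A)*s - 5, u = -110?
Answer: 3190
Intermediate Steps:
q(A, s) = -5/3 + A*s/3 (q(A, s) = ((1*A)*s - 5)/3 = (A*s - 5)/3 = (-5 + A*s)/3 = -5/3 + A*s/3)
W(m, o) = (-5/3 - 2*o/3)*(m + o) (W(m, o) = (-5/3 + (⅓)*(-2)*o)*(o + m) = (-5/3 - 2*o/3)*(m + o))
(356 + W(21, Y))*u = (356 - (5 + 2*14)*(21 + 14)/3)*(-110) = (356 - ⅓*(5 + 28)*35)*(-110) = (356 - ⅓*33*35)*(-110) = (356 - 385)*(-110) = -29*(-110) = 3190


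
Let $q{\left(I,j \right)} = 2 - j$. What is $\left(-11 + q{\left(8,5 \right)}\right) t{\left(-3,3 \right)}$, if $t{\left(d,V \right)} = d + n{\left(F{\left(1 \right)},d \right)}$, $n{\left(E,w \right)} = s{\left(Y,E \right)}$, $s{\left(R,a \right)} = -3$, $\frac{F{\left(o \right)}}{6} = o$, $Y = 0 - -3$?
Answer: $84$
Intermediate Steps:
$Y = 3$ ($Y = 0 + 3 = 3$)
$F{\left(o \right)} = 6 o$
$n{\left(E,w \right)} = -3$
$t{\left(d,V \right)} = -3 + d$ ($t{\left(d,V \right)} = d - 3 = -3 + d$)
$\left(-11 + q{\left(8,5 \right)}\right) t{\left(-3,3 \right)} = \left(-11 + \left(2 - 5\right)\right) \left(-3 - 3\right) = \left(-11 + \left(2 - 5\right)\right) \left(-6\right) = \left(-11 - 3\right) \left(-6\right) = \left(-14\right) \left(-6\right) = 84$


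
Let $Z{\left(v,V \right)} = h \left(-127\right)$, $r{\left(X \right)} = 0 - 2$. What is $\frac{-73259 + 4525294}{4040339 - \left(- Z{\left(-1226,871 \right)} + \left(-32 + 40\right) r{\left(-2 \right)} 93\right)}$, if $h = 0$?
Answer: $\frac{4452035}{4041827} \approx 1.1015$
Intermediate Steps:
$r{\left(X \right)} = -2$ ($r{\left(X \right)} = 0 - 2 = -2$)
$Z{\left(v,V \right)} = 0$ ($Z{\left(v,V \right)} = 0 \left(-127\right) = 0$)
$\frac{-73259 + 4525294}{4040339 - \left(- Z{\left(-1226,871 \right)} + \left(-32 + 40\right) r{\left(-2 \right)} 93\right)} = \frac{-73259 + 4525294}{4040339 + \left(0 - \left(-32 + 40\right) \left(-2\right) 93\right)} = \frac{4452035}{4040339 + \left(0 - 8 \left(-2\right) 93\right)} = \frac{4452035}{4040339 + \left(0 - \left(-16\right) 93\right)} = \frac{4452035}{4040339 + \left(0 - -1488\right)} = \frac{4452035}{4040339 + \left(0 + 1488\right)} = \frac{4452035}{4040339 + 1488} = \frac{4452035}{4041827}$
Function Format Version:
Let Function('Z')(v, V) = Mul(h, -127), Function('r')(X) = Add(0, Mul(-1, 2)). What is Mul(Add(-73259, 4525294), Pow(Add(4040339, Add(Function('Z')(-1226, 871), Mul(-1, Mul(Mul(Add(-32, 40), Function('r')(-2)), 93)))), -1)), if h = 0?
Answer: Rational(4452035, 4041827) ≈ 1.1015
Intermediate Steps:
Function('r')(X) = -2 (Function('r')(X) = Add(0, -2) = -2)
Function('Z')(v, V) = 0 (Function('Z')(v, V) = Mul(0, -127) = 0)
Mul(Add(-73259, 4525294), Pow(Add(4040339, Add(Function('Z')(-1226, 871), Mul(-1, Mul(Mul(Add(-32, 40), Function('r')(-2)), 93)))), -1)) = Mul(Add(-73259, 4525294), Pow(Add(4040339, Add(0, Mul(-1, Mul(Mul(Add(-32, 40), -2), 93)))), -1)) = Mul(4452035, Pow(Add(4040339, Add(0, Mul(-1, Mul(Mul(8, -2), 93)))), -1)) = Mul(4452035, Pow(Add(4040339, Add(0, Mul(-1, Mul(-16, 93)))), -1)) = Mul(4452035, Pow(Add(4040339, Add(0, Mul(-1, -1488))), -1)) = Mul(4452035, Pow(Add(4040339, Add(0, 1488)), -1)) = Mul(4452035, Pow(Add(4040339, 1488), -1)) = Mul(4452035, Pow(4041827, -1)) = Mul(4452035, Rational(1, 4041827)) = Rational(4452035, 4041827)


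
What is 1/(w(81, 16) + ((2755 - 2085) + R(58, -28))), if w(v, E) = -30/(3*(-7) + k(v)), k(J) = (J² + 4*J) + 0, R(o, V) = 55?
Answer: 1144/829395 ≈ 0.0013793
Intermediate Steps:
k(J) = J² + 4*J
w(v, E) = -30/(-21 + v*(4 + v)) (w(v, E) = -30/(3*(-7) + v*(4 + v)) = -30/(-21 + v*(4 + v)))
1/(w(81, 16) + ((2755 - 2085) + R(58, -28))) = 1/(-30/(-21 + 81*(4 + 81)) + ((2755 - 2085) + 55)) = 1/(-30/(-21 + 81*85) + (670 + 55)) = 1/(-30/(-21 + 6885) + 725) = 1/(-30/6864 + 725) = 1/(-30*1/6864 + 725) = 1/(-5/1144 + 725) = 1/(829395/1144) = 1144/829395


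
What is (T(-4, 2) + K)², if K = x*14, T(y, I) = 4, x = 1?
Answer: 324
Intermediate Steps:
K = 14 (K = 1*14 = 14)
(T(-4, 2) + K)² = (4 + 14)² = 18² = 324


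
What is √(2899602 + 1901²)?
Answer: √6513403 ≈ 2552.1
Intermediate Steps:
√(2899602 + 1901²) = √(2899602 + 3613801) = √6513403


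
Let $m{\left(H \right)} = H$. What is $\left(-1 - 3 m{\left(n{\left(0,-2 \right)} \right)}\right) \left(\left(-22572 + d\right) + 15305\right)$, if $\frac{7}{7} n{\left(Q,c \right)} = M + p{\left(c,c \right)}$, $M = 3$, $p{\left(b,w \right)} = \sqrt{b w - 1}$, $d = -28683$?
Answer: $359500 + 107850 \sqrt{3} \approx 5.463 \cdot 10^{5}$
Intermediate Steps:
$p{\left(b,w \right)} = \sqrt{-1 + b w}$
$n{\left(Q,c \right)} = 3 + \sqrt{-1 + c^{2}}$ ($n{\left(Q,c \right)} = 3 + \sqrt{-1 + c c} = 3 + \sqrt{-1 + c^{2}}$)
$\left(-1 - 3 m{\left(n{\left(0,-2 \right)} \right)}\right) \left(\left(-22572 + d\right) + 15305\right) = \left(-1 - 3 \left(3 + \sqrt{-1 + \left(-2\right)^{2}}\right)\right) \left(\left(-22572 - 28683\right) + 15305\right) = \left(-1 - 3 \left(3 + \sqrt{-1 + 4}\right)\right) \left(-51255 + 15305\right) = \left(-1 - 3 \left(3 + \sqrt{3}\right)\right) \left(-35950\right) = \left(-1 - \left(9 + 3 \sqrt{3}\right)\right) \left(-35950\right) = \left(-10 - 3 \sqrt{3}\right) \left(-35950\right) = 359500 + 107850 \sqrt{3}$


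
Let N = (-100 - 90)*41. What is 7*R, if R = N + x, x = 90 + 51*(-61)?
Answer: -75677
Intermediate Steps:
x = -3021 (x = 90 - 3111 = -3021)
N = -7790 (N = -190*41 = -7790)
R = -10811 (R = -7790 - 3021 = -10811)
7*R = 7*(-10811) = -75677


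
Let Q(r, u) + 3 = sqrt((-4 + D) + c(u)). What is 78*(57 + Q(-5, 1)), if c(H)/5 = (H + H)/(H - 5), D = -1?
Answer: 4212 + 39*I*sqrt(30) ≈ 4212.0 + 213.61*I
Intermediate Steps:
c(H) = 10*H/(-5 + H) (c(H) = 5*((H + H)/(H - 5)) = 5*((2*H)/(-5 + H)) = 5*(2*H/(-5 + H)) = 10*H/(-5 + H))
Q(r, u) = -3 + sqrt(-5 + 10*u/(-5 + u)) (Q(r, u) = -3 + sqrt((-4 - 1) + 10*u/(-5 + u)) = -3 + sqrt(-5 + 10*u/(-5 + u)))
78*(57 + Q(-5, 1)) = 78*(57 + (-3 + sqrt(5)*sqrt((5 + 1)/(-5 + 1)))) = 78*(57 + (-3 + sqrt(5)*sqrt(6/(-4)))) = 78*(57 + (-3 + sqrt(5)*sqrt(-1/4*6))) = 78*(57 + (-3 + sqrt(5)*sqrt(-3/2))) = 78*(57 + (-3 + sqrt(5)*(I*sqrt(6)/2))) = 78*(57 + (-3 + I*sqrt(30)/2)) = 78*(54 + I*sqrt(30)/2) = 4212 + 39*I*sqrt(30)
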